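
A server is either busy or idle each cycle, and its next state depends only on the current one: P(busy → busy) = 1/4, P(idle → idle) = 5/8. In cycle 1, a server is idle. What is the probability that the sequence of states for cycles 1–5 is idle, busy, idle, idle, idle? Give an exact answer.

Cycle 1 is given. For each transition, use the conditional probability from the current state:
P(busy | idle) = 3/8; P(idle | busy) = 3/4; P(idle | idle) = 5/8; P(idle | idle) = 5/8.
P = 3/8 × 3/4 × 5/8 × 5/8 = 225/2048.

225/2048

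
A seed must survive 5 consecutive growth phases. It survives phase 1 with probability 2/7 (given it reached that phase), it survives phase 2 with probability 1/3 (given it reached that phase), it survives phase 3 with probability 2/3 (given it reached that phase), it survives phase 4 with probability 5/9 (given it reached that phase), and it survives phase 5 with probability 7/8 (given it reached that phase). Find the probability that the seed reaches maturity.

5/162

Each stage is reached only if all earlier stages succeed, so
P = 2/7 × 1/3 × 2/3 × 5/9 × 7/8 = 140/4536 = 5/162.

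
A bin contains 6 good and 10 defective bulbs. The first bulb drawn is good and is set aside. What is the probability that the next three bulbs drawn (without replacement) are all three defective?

24/91

With the first bulb removed, 10 defective remain out of 15.
P = 10/15 × 9/14 × 8/13 = 720/2730 = 24/91.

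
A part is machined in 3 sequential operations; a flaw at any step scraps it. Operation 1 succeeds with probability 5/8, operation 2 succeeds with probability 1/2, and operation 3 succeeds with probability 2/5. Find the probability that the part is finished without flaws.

1/8

The events are sequential, so multiply the conditional probabilities:
P = 5/8 × 1/2 × 2/5 = 10/80 = 1/8.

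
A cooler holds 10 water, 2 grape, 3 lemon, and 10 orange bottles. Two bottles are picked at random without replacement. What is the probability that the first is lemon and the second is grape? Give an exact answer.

Each draw changes the counts, so multiply the conditional probabilities along the sequence:
P = 3/25 × 2/24 = 6/600 = 1/100.

1/100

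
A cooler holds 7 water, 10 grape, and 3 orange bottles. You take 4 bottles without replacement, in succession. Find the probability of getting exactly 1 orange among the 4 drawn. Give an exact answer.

8/19

One ordering (orange drawn first) has probability 3/20 × 17/19 × 16/18 × 15/17 = 12240/116280 = 2/19.
There are C(4,1) = 4 such orderings, each equally likely, so P = 4 × 2/19 = 8/19.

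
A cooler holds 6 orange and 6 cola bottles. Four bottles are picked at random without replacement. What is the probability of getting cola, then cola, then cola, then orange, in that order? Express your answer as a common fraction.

Each draw changes the counts, so multiply the conditional probabilities along the sequence:
P = 6/12 × 5/11 × 4/10 × 6/9 = 720/11880 = 2/33.

2/33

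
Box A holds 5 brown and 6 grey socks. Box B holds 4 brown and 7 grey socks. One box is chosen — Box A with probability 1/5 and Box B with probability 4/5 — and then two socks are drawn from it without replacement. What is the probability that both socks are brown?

34/275

From Box A: P(both brown) = (5/11)(4/10) = 2/11.
From Box B: P(both brown) = (4/11)(3/10) = 6/55.
Total probability = (1/5)(2/11) + (4/5)(6/55) = 34/275.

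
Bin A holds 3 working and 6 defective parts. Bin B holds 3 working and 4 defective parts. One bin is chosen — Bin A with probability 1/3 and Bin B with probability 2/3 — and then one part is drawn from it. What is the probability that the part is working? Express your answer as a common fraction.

25/63

From Bin A: P(working) = 3/9.
From Bin B: P(working) = 3/7.
Total probability = (1/3)(3/9) + (2/3)(3/7) = 25/63.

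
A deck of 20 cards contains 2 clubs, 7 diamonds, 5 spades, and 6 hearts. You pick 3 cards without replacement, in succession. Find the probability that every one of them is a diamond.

7/228

P(every draw is a diamond) = 7/20 × 6/19 × 5/18 = 210/6840 = 7/228.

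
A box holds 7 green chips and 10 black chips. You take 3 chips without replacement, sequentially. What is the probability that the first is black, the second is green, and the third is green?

7/68

Multiply the probability of each draw given the previous ones:
P = 10/17 × 7/16 × 6/15 = 420/4080 = 7/68.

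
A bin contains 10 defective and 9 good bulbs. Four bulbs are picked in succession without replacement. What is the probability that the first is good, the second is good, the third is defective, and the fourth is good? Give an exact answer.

Multiply the probability of each draw given the previous ones:
P = 9/19 × 8/18 × 10/17 × 7/16 = 5040/93024 = 35/646.

35/646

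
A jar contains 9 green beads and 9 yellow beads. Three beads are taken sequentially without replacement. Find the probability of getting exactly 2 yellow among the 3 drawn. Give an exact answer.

27/68

One ordering (yellow drawn first) has probability 9/18 × 8/17 × 9/16 = 648/4896 = 9/68.
There are C(3,2) = 3 such orderings, each equally likely, so P = 3 × 9/68 = 27/68.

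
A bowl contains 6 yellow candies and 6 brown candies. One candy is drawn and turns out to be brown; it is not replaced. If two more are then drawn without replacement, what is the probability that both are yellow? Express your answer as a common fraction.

After the first draw, 6 of the remaining 11 candies are yellow.
P = 6/11 × 5/10 = 30/110 = 3/11.

3/11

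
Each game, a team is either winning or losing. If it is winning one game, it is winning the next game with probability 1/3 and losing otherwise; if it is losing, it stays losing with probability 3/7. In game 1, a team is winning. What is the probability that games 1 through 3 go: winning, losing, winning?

Game 1 is given. For each transition, use the conditional probability from the current state:
P(losing | winning) = 2/3; P(winning | losing) = 4/7.
P = 2/3 × 4/7 = 8/21.

8/21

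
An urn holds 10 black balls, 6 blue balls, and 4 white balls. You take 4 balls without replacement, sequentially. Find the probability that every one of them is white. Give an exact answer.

P = 4/20 × 3/19 × 2/18 × 1/17 = 24/116280 = 1/4845.

1/4845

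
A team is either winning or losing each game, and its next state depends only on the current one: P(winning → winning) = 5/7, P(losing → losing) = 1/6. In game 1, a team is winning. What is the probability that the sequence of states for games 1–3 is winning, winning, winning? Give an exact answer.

25/49

Game 1 is given. For each transition, use the conditional probability from the current state:
P(winning | winning) = 5/7; P(winning | winning) = 5/7.
P = 5/7 × 5/7 = 25/49.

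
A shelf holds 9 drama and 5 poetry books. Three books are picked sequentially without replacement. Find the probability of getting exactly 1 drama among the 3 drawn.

One ordering (drama drawn first) has probability 9/14 × 5/13 × 4/12 = 180/2184 = 15/182.
There are C(3,1) = 3 such orderings, each equally likely, so P = 3 × 15/182 = 45/182.

45/182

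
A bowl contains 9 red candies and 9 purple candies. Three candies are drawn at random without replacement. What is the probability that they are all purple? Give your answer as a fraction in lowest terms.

7/68

P(all purple) = 9/18 × 8/17 × 7/16 = 504/4896 = 7/68.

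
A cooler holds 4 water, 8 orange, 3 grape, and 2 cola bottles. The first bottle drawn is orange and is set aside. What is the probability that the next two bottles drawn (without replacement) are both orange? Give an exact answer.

7/40

With the first bottle removed, 7 orange remain out of 16.
P = 7/16 × 6/15 = 42/240 = 7/40.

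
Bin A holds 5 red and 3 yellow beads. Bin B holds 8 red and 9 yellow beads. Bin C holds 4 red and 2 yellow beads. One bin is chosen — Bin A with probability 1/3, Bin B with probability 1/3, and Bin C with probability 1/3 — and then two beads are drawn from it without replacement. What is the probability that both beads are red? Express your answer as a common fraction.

191/595

From Bin A: P(both red) = (5/8)(4/7) = 5/14.
From Bin B: P(both red) = (8/17)(7/16) = 7/34.
From Bin C: P(both red) = (4/6)(3/5) = 2/5.
Total probability = (1/3)(5/14) + (1/3)(7/34) + (1/3)(2/5) = 191/595.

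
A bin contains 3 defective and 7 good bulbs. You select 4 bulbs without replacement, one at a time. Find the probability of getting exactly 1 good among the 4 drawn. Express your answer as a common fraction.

One ordering (good drawn first) has probability 7/10 × 3/9 × 2/8 × 1/7 = 42/5040 = 1/120.
There are C(4,1) = 4 such orderings, each equally likely, so P = 4 × 1/120 = 1/30.

1/30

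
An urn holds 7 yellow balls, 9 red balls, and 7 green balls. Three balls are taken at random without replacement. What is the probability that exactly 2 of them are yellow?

One ordering (yellow drawn first) has probability 7/23 × 6/22 × 16/21 = 672/10626 = 16/253.
There are C(3,2) = 3 such orderings, each equally likely, so P = 3 × 16/253 = 48/253.

48/253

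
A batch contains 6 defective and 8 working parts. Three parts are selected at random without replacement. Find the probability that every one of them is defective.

5/91

P = 6/14 × 5/13 × 4/12 = 120/2184 = 5/91.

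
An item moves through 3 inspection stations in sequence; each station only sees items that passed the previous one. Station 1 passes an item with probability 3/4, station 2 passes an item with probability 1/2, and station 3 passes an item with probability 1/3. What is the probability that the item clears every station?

1/8

Multiplying along the chain,
P = 3/4 × 1/2 × 1/3 = 3/24 = 1/8.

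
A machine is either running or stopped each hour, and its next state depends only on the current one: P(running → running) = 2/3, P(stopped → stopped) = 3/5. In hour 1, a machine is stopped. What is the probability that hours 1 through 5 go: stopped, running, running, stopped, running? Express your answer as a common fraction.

Hour 1 is given. For each transition, use the conditional probability from the current state:
P(running | stopped) = 2/5; P(running | running) = 2/3; P(stopped | running) = 1/3; P(running | stopped) = 2/5.
P = 2/5 × 2/3 × 1/3 × 2/5 = 8/225.

8/225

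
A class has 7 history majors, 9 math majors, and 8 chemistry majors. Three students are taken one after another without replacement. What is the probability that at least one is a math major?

1569/2024

P(no math majors) = 15/24 × 14/23 × 13/22 = 2730/12144 = 455/2024.
P(at least one) = 1 − 455/2024 = 1569/2024.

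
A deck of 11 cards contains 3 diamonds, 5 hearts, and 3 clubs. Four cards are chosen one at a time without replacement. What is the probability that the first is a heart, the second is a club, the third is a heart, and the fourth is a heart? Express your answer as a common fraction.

Multiply the probability of each draw given the previous ones:
P = 5/11 × 3/10 × 4/9 × 3/8 = 180/7920 = 1/44.

1/44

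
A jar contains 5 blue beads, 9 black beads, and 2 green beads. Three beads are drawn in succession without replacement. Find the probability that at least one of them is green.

7/20

P(no green) = 14/16 × 13/15 × 12/14 = 2184/3360 = 13/20.
P(at least one) = 1 − 13/20 = 7/20.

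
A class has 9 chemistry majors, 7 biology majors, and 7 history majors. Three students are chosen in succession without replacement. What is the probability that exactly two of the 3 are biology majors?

One ordering (biology majors drawn first) has probability 7/23 × 6/22 × 16/21 = 672/10626 = 16/253.
There are C(3,2) = 3 such orderings, each equally likely, so P = 3 × 16/253 = 48/253.

48/253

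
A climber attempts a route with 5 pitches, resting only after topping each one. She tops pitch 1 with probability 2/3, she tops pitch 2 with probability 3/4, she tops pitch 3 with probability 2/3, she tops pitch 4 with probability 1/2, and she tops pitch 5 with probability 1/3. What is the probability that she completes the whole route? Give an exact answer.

1/18

Multiplying along the chain,
P = 2/3 × 3/4 × 2/3 × 1/2 × 1/3 = 12/216 = 1/18.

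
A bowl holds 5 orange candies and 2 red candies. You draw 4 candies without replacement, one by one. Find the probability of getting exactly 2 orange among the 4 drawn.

2/7

One ordering (orange drawn first) has probability 5/7 × 4/6 × 2/5 × 1/4 = 40/840 = 1/21.
There are C(4,2) = 6 such orderings, each equally likely, so P = 6 × 1/21 = 2/7.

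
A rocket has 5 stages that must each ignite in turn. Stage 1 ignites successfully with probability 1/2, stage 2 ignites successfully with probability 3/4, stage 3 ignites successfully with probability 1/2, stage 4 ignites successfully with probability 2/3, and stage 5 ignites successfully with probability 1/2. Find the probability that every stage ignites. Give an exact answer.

1/16

The events are sequential, so multiply the conditional probabilities:
P = 1/2 × 3/4 × 1/2 × 2/3 × 1/2 = 6/96 = 1/16.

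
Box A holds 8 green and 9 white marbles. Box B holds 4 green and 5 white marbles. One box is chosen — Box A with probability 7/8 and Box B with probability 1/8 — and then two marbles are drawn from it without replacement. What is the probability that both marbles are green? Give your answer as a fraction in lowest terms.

41/204

From Box A: P(both green) = (8/17)(7/16) = 7/34.
From Box B: P(both green) = (4/9)(3/8) = 1/6.
Total probability = (7/8)(7/34) + (1/8)(1/6) = 41/204.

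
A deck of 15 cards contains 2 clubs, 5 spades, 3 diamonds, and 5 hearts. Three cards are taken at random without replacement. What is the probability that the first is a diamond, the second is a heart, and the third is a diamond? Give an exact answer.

1/91

Chain rule:
P = 3/15 × 5/14 × 2/13 = 30/2730 = 1/91.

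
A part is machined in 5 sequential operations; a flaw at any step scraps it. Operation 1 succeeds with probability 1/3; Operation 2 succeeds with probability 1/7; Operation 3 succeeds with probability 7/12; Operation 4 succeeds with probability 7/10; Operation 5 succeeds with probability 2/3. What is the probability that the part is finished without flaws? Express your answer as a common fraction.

7/540

Multiplying along the chain,
P = 1/3 × 1/7 × 7/12 × 7/10 × 2/3 = 98/7560 = 7/540.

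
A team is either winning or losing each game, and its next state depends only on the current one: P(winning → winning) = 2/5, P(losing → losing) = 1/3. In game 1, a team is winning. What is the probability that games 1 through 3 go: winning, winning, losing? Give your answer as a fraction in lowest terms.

Game 1 is given. For each transition, use the conditional probability from the current state:
P(winning | winning) = 2/5; P(losing | winning) = 3/5.
P = 2/5 × 3/5 = 6/25.

6/25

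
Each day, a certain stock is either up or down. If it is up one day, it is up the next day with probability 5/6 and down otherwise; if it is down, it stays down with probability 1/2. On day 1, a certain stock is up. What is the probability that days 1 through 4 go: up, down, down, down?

Day 1 is given. For each transition, use the conditional probability from the current state:
P(down | up) = 1/6; P(down | down) = 1/2; P(down | down) = 1/2.
P = 1/6 × 1/2 × 1/2 = 1/24.

1/24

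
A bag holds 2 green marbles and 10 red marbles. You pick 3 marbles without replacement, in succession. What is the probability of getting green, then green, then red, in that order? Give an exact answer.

Each draw changes the counts, so multiply the conditional probabilities along the sequence:
P = 2/12 × 1/11 × 10/10 = 20/1320 = 1/66.

1/66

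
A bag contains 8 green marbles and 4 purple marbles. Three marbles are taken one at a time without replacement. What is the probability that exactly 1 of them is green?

One ordering (green drawn first) has probability 8/12 × 4/11 × 3/10 = 96/1320 = 4/55.
There are C(3,1) = 3 such orderings, each equally likely, so P = 3 × 4/55 = 12/55.

12/55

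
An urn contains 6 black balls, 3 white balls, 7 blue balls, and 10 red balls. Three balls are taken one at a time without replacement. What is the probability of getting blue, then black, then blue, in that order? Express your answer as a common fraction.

21/1300

Each draw changes the counts, so multiply the conditional probabilities along the sequence:
P = 7/26 × 6/25 × 6/24 = 252/15600 = 21/1300.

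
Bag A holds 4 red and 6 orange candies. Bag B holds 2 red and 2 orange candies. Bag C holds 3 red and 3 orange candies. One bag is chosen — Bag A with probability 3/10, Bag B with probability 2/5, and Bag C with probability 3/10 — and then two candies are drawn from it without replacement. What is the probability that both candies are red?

From Bag A: P(both red) = (4/10)(3/9) = 2/15.
From Bag B: P(both red) = (2/4)(1/3) = 1/6.
From Bag C: P(both red) = (3/6)(2/5) = 1/5.
Total probability = (3/10)(2/15) + (2/5)(1/6) + (3/10)(1/5) = 1/6.

1/6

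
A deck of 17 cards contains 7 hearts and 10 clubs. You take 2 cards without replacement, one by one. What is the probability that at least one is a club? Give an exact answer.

P(no clubs) = 7/17 × 6/16 = 42/272 = 21/136.
P(at least one) = 1 − 21/136 = 115/136.

115/136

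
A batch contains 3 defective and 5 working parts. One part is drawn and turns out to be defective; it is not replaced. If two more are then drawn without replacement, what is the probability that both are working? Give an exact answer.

10/21

With the first part removed, 5 working remain out of 7.
P = 5/7 × 4/6 = 20/42 = 10/21.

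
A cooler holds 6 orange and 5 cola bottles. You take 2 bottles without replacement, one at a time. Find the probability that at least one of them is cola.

8/11

P(no cola) = 6/11 × 5/10 = 30/110 = 3/11.
P(at least one) = 1 − 3/11 = 8/11.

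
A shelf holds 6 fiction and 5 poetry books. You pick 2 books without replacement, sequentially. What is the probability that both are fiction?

3/11

P = 6/11 × 5/10 = 30/110 = 3/11.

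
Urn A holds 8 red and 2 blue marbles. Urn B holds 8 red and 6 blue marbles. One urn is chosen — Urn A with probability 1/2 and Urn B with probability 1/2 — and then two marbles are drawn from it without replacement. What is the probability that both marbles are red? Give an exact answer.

272/585

From Urn A: P(both red) = (8/10)(7/9) = 28/45.
From Urn B: P(both red) = (8/14)(7/13) = 4/13.
Total probability = (1/2)(28/45) + (1/2)(4/13) = 272/585.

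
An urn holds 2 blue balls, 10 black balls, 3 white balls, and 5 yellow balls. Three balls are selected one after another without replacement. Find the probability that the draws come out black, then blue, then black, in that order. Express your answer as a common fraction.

Multiply the probability of each draw given the previous ones:
P = 10/20 × 2/19 × 9/18 = 180/6840 = 1/38.

1/38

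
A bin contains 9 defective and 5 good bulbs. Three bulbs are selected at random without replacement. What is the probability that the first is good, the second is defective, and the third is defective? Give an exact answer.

Multiply the probability of each draw given the previous ones:
P = 5/14 × 9/13 × 8/12 = 360/2184 = 15/91.

15/91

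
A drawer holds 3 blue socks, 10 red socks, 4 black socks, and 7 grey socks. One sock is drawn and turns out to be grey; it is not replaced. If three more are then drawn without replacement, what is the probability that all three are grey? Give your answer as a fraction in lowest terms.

20/1771

With the first sock removed, 6 grey remain out of 23.
P = 6/23 × 5/22 × 4/21 = 120/10626 = 20/1771.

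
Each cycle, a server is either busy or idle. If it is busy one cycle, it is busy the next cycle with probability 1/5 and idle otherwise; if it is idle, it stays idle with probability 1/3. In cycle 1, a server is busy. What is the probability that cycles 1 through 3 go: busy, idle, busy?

Cycle 1 is given. For each transition, use the conditional probability from the current state:
P(idle | busy) = 4/5; P(busy | idle) = 2/3.
P = 4/5 × 2/3 = 8/15.

8/15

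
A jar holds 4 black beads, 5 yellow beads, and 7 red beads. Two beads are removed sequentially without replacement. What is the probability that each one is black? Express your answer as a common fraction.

1/20

P = 4/16 × 3/15 = 12/240 = 1/20.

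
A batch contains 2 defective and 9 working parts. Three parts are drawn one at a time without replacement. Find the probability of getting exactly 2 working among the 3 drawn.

One ordering (working drawn first) has probability 9/11 × 8/10 × 2/9 = 144/990 = 8/55.
There are C(3,2) = 3 such orderings, each equally likely, so P = 3 × 8/55 = 24/55.

24/55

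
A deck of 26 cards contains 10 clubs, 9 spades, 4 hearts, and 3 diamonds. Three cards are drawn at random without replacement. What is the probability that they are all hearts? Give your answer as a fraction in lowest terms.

1/650

P(all hearts) = 4/26 × 3/25 × 2/24 = 24/15600 = 1/650.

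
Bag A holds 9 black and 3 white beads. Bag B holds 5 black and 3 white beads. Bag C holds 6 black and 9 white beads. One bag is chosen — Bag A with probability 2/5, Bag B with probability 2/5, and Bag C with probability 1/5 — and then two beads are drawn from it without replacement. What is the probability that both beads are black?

From Bag A: P(both black) = (9/12)(8/11) = 6/11.
From Bag B: P(both black) = (5/8)(4/7) = 5/14.
From Bag C: P(both black) = (6/15)(5/14) = 1/7.
Total probability = (2/5)(6/11) + (2/5)(5/14) + (1/5)(1/7) = 30/77.

30/77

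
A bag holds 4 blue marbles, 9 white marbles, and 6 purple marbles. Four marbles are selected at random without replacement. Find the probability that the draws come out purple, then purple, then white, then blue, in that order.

Chain rule:
P = 6/19 × 5/18 × 9/17 × 4/16 = 1080/93024 = 15/1292.

15/1292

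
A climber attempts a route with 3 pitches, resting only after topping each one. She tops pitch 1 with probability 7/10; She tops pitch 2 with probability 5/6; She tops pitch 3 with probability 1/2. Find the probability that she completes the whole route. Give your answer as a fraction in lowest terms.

Each stage is reached only if all earlier stages succeed, so
P = 7/10 × 5/6 × 1/2 = 35/120 = 7/24.

7/24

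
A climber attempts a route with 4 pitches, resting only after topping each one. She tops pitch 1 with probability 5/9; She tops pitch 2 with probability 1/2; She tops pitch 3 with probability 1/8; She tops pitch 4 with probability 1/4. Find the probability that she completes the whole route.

5/576

Multiplying along the chain,
P = 5/9 × 1/2 × 1/8 × 1/4 = 5/576.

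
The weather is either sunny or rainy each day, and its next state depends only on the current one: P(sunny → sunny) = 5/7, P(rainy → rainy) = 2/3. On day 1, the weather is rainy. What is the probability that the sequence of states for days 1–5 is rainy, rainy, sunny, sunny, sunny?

Day 1 is given. For each transition, use the conditional probability from the current state:
P(rainy | rainy) = 2/3; P(sunny | rainy) = 1/3; P(sunny | sunny) = 5/7; P(sunny | sunny) = 5/7.
P = 2/3 × 1/3 × 5/7 × 5/7 = 50/441.

50/441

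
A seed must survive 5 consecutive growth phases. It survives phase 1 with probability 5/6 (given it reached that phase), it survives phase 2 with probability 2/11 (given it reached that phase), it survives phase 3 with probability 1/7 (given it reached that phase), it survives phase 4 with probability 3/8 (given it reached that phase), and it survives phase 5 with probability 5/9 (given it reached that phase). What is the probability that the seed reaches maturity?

The events are sequential, so multiply the conditional probabilities:
P = 5/6 × 2/11 × 1/7 × 3/8 × 5/9 = 150/33264 = 25/5544.

25/5544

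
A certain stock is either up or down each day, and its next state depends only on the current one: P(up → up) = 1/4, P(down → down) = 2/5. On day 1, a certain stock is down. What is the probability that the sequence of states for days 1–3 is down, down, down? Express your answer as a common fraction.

4/25

Day 1 is given. For each transition, use the conditional probability from the current state:
P(down | down) = 2/5; P(down | down) = 2/5.
P = 2/5 × 2/5 = 4/25.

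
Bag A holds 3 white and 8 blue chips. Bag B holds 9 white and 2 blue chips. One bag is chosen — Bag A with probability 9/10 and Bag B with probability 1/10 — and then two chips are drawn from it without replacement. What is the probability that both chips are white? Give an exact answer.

63/550

From Bag A: P(both white) = (3/11)(2/10) = 3/55.
From Bag B: P(both white) = (9/11)(8/10) = 36/55.
Total probability = (9/10)(3/55) + (1/10)(36/55) = 63/550.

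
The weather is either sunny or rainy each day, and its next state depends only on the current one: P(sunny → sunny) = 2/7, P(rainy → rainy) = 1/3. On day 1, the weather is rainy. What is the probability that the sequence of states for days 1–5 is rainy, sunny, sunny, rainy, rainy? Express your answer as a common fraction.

20/441

Day 1 is given. For each transition, use the conditional probability from the current state:
P(sunny | rainy) = 2/3; P(sunny | sunny) = 2/7; P(rainy | sunny) = 5/7; P(rainy | rainy) = 1/3.
P = 2/3 × 2/7 × 5/7 × 1/3 = 20/441.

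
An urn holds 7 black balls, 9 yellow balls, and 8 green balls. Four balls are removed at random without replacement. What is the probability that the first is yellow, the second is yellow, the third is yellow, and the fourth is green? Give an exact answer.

Each draw changes the counts, so multiply the conditional probabilities along the sequence:
P = 9/24 × 8/23 × 7/22 × 8/21 = 4032/255024 = 4/253.

4/253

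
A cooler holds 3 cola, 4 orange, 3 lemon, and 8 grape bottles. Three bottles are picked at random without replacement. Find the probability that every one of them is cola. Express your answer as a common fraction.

P(all cola) = 3/18 × 2/17 × 1/16 = 6/4896 = 1/816.

1/816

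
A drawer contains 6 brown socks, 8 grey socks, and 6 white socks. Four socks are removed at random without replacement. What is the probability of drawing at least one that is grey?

290/323

P(no grey) = 12/20 × 11/19 × 10/18 × 9/17 = 11880/116280 = 33/323.
P(at least one) = 1 − 33/323 = 290/323.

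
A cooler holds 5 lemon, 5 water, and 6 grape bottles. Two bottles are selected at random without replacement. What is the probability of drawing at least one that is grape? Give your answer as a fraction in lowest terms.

5/8

P(no grape) = 10/16 × 9/15 = 90/240 = 3/8.
P(at least one) = 1 − 3/8 = 5/8.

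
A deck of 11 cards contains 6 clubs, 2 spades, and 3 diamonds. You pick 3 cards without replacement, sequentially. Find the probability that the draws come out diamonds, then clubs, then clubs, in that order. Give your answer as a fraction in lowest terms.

Chain rule:
P = 3/11 × 6/10 × 5/9 = 90/990 = 1/11.

1/11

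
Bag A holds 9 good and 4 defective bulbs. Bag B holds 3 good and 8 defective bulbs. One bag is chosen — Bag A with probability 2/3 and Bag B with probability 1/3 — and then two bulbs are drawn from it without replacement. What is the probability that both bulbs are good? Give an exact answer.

233/715

From Bag A: P(both good) = (9/13)(8/12) = 6/13.
From Bag B: P(both good) = (3/11)(2/10) = 3/55.
Total probability = (2/3)(6/13) + (1/3)(3/55) = 233/715.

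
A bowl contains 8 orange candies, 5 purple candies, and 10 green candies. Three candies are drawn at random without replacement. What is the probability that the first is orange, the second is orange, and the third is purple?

Multiply the probability of each draw given the previous ones:
P = 8/23 × 7/22 × 5/21 = 280/10626 = 20/759.

20/759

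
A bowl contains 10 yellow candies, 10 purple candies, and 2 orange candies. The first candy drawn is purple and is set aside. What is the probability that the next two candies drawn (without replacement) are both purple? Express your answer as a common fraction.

6/35

With the first candy removed, 9 purple remain out of 21.
P = 9/21 × 8/20 = 72/420 = 6/35.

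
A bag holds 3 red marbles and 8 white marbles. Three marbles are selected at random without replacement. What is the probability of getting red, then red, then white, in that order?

8/165

Each draw changes the counts, so multiply the conditional probabilities along the sequence:
P = 3/11 × 2/10 × 8/9 = 48/990 = 8/165.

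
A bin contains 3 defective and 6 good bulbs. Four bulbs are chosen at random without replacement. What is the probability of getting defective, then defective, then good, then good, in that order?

5/84

Each draw changes the counts, so multiply the conditional probabilities along the sequence:
P = 3/9 × 2/8 × 6/7 × 5/6 = 180/3024 = 5/84.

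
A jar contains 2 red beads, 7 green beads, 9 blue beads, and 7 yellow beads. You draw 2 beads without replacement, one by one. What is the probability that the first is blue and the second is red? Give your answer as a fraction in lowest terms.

Each draw changes the counts, so multiply the conditional probabilities along the sequence:
P = 9/25 × 2/24 = 18/600 = 3/100.

3/100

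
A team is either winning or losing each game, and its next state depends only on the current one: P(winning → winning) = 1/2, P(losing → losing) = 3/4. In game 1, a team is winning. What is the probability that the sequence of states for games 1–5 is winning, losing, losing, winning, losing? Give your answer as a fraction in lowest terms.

Game 1 is given. For each transition, use the conditional probability from the current state:
P(losing | winning) = 1/2; P(losing | losing) = 3/4; P(winning | losing) = 1/4; P(losing | winning) = 1/2.
P = 1/2 × 3/4 × 1/4 × 1/2 = 3/64.

3/64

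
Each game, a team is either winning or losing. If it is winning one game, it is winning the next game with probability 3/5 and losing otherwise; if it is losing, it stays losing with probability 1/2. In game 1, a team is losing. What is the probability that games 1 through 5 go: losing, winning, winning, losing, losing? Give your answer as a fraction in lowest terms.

3/50

Game 1 is given. For each transition, use the conditional probability from the current state:
P(winning | losing) = 1/2; P(winning | winning) = 3/5; P(losing | winning) = 2/5; P(losing | losing) = 1/2.
P = 1/2 × 3/5 × 2/5 × 1/2 = 6/100 = 3/50.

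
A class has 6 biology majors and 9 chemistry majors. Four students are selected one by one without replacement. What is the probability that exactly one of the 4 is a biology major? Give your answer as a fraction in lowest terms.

One ordering (a biology major drawn first) has probability 6/15 × 9/14 × 8/13 × 7/12 = 3024/32760 = 6/65.
There are C(4,1) = 4 such orderings, each equally likely, so P = 4 × 6/65 = 24/65.

24/65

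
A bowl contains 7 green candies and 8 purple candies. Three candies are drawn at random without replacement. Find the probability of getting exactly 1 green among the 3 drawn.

One ordering (green drawn first) has probability 7/15 × 8/14 × 7/13 = 392/2730 = 28/195.
There are C(3,1) = 3 such orderings, each equally likely, so P = 3 × 28/195 = 28/65.

28/65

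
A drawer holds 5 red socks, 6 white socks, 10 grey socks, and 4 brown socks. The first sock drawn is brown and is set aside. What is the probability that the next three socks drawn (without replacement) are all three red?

With the first sock removed, 5 red remain out of 24.
P = 5/24 × 4/23 × 3/22 = 60/12144 = 5/1012.

5/1012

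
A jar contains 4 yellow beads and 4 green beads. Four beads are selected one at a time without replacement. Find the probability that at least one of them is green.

69/70

P(no green) = 4/8 × 3/7 × 2/6 × 1/5 = 24/1680 = 1/70.
P(at least one) = 1 − 1/70 = 69/70.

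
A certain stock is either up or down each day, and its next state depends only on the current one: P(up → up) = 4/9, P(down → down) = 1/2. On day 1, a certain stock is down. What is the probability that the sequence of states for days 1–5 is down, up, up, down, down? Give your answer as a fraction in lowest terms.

5/81

Day 1 is given. For each transition, use the conditional probability from the current state:
P(up | down) = 1/2; P(up | up) = 4/9; P(down | up) = 5/9; P(down | down) = 1/2.
P = 1/2 × 4/9 × 5/9 × 1/2 = 20/324 = 5/81.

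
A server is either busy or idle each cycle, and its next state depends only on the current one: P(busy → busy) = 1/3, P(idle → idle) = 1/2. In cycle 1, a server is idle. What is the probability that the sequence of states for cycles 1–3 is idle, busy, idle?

1/3

Cycle 1 is given. For each transition, use the conditional probability from the current state:
P(busy | idle) = 1/2; P(idle | busy) = 2/3.
P = 1/2 × 2/3 = 2/6 = 1/3.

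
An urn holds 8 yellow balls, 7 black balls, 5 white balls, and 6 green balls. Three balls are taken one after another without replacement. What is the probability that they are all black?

P(every draw is black) = 7/26 × 6/25 × 5/24 = 210/15600 = 7/520.

7/520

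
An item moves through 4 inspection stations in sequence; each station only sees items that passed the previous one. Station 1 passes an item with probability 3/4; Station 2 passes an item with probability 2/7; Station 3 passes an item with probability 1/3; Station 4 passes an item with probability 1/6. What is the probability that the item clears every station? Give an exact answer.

Multiplying along the chain,
P = 3/4 × 2/7 × 1/3 × 1/6 = 6/504 = 1/84.

1/84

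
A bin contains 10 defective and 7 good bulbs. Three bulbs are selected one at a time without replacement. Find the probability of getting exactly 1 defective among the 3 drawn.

One ordering (defective drawn first) has probability 10/17 × 7/16 × 6/15 = 420/4080 = 7/68.
There are C(3,1) = 3 such orderings, each equally likely, so P = 3 × 7/68 = 21/68.

21/68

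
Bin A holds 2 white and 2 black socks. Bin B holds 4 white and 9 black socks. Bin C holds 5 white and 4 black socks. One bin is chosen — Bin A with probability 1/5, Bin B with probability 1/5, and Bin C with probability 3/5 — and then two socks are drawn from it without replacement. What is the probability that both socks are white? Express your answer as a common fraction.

From Bin A: P(both white) = (2/4)(1/3) = 1/6.
From Bin B: P(both white) = (4/13)(3/12) = 1/13.
From Bin C: P(both white) = (5/9)(4/8) = 5/18.
Total probability = (1/5)(1/6) + (1/5)(1/13) + (3/5)(5/18) = 14/65.

14/65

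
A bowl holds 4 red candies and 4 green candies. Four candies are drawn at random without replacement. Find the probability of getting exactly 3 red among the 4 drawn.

One ordering (red drawn first) has probability 4/8 × 3/7 × 2/6 × 4/5 = 96/1680 = 2/35.
There are C(4,3) = 4 such orderings, each equally likely, so P = 4 × 2/35 = 8/35.

8/35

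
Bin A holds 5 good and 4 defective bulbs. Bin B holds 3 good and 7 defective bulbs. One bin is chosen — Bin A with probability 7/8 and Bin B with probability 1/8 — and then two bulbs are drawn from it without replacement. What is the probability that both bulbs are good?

From Bin A: P(both good) = (5/9)(4/8) = 5/18.
From Bin B: P(both good) = (3/10)(2/9) = 1/15.
Total probability = (7/8)(5/18) + (1/8)(1/15) = 181/720.

181/720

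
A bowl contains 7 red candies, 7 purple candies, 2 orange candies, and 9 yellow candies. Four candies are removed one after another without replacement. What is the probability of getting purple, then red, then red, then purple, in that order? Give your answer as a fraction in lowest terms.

Multiply the probability of each draw given the previous ones:
P = 7/25 × 7/24 × 6/23 × 6/22 = 1764/303600 = 147/25300.

147/25300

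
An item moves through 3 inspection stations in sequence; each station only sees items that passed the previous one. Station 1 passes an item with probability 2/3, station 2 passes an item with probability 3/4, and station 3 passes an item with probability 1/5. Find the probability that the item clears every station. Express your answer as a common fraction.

1/10

Multiplying along the chain,
P = 2/3 × 3/4 × 1/5 = 6/60 = 1/10.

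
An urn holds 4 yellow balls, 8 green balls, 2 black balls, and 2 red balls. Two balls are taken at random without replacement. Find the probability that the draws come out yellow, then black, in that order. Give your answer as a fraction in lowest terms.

Multiply the probability of each draw given the previous ones:
P = 4/16 × 2/15 = 8/240 = 1/30.

1/30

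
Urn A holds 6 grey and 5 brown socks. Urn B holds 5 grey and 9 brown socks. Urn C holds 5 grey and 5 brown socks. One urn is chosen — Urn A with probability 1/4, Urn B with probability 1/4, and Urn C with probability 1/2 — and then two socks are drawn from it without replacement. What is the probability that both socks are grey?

From Urn A: P(both grey) = (6/11)(5/10) = 3/11.
From Urn B: P(both grey) = (5/14)(4/13) = 10/91.
From Urn C: P(both grey) = (5/10)(4/9) = 2/9.
Total probability = (1/4)(3/11) + (1/4)(10/91) + (1/2)(2/9) = 7451/36036.

7451/36036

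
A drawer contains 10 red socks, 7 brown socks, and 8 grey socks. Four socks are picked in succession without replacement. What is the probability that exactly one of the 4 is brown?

One ordering (brown drawn first) has probability 7/25 × 18/24 × 17/23 × 16/22 = 34272/303600 = 714/6325.
There are C(4,1) = 4 such orderings, each equally likely, so P = 4 × 714/6325 = 2856/6325.

2856/6325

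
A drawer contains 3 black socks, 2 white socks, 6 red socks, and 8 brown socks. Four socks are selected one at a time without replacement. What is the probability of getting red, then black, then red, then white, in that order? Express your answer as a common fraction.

5/2584

Each draw changes the counts, so multiply the conditional probabilities along the sequence:
P = 6/19 × 3/18 × 5/17 × 2/16 = 180/93024 = 5/2584.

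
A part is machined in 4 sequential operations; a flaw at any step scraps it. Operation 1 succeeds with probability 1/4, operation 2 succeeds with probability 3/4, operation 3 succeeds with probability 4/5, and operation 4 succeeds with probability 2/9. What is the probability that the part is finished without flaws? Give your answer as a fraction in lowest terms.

Multiplying along the chain,
P = 1/4 × 3/4 × 4/5 × 2/9 = 24/720 = 1/30.

1/30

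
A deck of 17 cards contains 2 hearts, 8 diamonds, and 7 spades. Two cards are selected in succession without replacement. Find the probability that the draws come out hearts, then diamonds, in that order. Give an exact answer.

Chain rule:
P = 2/17 × 8/16 = 16/272 = 1/17.

1/17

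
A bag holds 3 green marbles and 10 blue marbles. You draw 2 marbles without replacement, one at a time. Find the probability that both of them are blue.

P(every draw is blue) = 10/13 × 9/12 = 90/156 = 15/26.

15/26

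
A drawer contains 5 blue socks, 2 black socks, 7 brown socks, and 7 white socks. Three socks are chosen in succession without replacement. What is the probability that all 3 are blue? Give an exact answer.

1/133

P(every draw is blue) = 5/21 × 4/20 × 3/19 = 60/7980 = 1/133.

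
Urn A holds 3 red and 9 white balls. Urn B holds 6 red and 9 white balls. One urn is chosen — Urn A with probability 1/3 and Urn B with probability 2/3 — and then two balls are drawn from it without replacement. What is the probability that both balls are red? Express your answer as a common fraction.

From Urn A: P(both red) = (3/12)(2/11) = 1/22.
From Urn B: P(both red) = (6/15)(5/14) = 1/7.
Total probability = (1/3)(1/22) + (2/3)(1/7) = 17/154.

17/154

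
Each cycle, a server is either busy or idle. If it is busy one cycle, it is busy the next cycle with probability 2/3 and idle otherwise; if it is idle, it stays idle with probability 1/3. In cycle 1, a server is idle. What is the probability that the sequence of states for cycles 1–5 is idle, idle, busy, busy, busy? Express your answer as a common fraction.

8/81

Cycle 1 is given. For each transition, use the conditional probability from the current state:
P(idle | idle) = 1/3; P(busy | idle) = 2/3; P(busy | busy) = 2/3; P(busy | busy) = 2/3.
P = 1/3 × 2/3 × 2/3 × 2/3 = 8/81.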